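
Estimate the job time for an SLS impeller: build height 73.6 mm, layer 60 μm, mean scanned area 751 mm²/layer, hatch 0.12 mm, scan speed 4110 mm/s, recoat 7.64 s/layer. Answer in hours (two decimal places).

Layers = ⌈73.6/0.06⌉ = 1227.
Scan path per layer = 751 / 0.12 = 6258.3 mm.
Scan time per layer: 6258.3 / 4110 → 1.5227 s.
Per-layer time = 1.5227 + 7.64 = 9.1627 s.
Total: 1227 × 9.1627 s = 11242.6329 s → 3.12 hours.

3.12 hours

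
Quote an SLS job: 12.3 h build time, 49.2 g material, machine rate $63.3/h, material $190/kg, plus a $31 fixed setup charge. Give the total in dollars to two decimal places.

$818.94

Machine cost = 63.3 × 12.3 = $778.59.
Feedstock cost: 190 × 49.2/1000 → $9.348.
Adding setup: 778.59 + 9.348 + 31 → 818.938 ≈ $818.94.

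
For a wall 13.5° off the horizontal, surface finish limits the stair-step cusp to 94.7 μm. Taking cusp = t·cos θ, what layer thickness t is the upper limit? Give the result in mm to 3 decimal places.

cos(13.5°) = 0.9724; t_max = 0.0947/0.9724 = 0.097 mm.

0.097 mm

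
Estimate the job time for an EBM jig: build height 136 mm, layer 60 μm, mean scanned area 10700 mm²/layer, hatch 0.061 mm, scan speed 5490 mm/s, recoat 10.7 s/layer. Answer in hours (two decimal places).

26.86 hours

Number of layers: 136 / 0.06 → 2267 (rounded up).
Per-layer scan distance = 10700 / 0.061 = 175409.8 mm.
Beam time per layer: 175409.8 / 5490 → 31.9508 s.
Layer cycle = 31.9508 + 10.7, so 42.6508 s.
2267 layers × 42.6508 s/layer = 96689.3636 s, i.e. 26.86 hours.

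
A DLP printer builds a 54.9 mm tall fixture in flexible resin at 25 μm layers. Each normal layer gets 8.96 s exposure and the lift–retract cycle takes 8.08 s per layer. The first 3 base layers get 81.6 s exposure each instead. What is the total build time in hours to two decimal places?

10.45 hours

Number of layers: 54.9 / 0.025 → 2196 (rounded up).
Burn-in layers = 3 × (81.6 + 8.08), so 269.04 s.
Normal layers = 2193 × (8.96 + 8.08), so 37368.72 s.
Total = 269.04 + 37368.72 = 37637.76 s = 10.45 hours.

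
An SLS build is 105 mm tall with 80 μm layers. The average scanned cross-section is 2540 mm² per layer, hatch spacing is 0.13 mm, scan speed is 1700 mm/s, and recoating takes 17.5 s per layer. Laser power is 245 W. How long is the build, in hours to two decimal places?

Layer count = ceil(105 / 0.08) = 1313.
Scan path per layer = 2540 / 0.13 = 19538.5 mm.
Scan time per layer = 19538.5 / 1700 = 11.4932 s.
Layer cycle = 11.4932 + 17.5 = 28.9932 s.
Total: 1313 × 28.9932 s = 38068.0716 s → 10.57 hours.

10.57 hours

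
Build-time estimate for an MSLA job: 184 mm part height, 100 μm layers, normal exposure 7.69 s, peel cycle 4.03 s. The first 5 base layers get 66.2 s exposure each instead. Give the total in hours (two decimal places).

Layer count = ceil(184 / 0.1) = 1840.
Base layers: 5 × (66.2 + 4.03) → 351.15 s.
Remaining layers = 1835 × (7.69 + 4.03), so 21506.2 s.
Sum: 351.15 + 21506.2 = 21857.35 s → 6.07 hours.

6.07 hours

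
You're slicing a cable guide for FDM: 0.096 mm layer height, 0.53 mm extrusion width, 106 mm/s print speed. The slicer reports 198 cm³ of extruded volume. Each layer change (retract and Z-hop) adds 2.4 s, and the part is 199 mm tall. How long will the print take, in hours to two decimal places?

Line area = 0.096 × 0.53 = 0.05088 mm².
Toolpath length = 198 cm³ / 0.05088 mm² = 198000 / 0.05088 = 3891509.4 mm.
Time extruding = 3891509.4 / 106 = 36712.4 s.
Number of layers: 199 / 0.096 → 2073 (rounded up).
Non-print overhead: 2073 × 2.4 → 4975.2 s.
Altogether 36712.4 + 4975.2 = 41687.6 s, i.e. 11.58 hours.

11.58 hours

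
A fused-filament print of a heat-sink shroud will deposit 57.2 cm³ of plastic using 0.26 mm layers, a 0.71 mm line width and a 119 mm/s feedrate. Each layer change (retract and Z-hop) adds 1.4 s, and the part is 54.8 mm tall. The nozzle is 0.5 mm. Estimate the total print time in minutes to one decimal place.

48.3 minutes

Line area = 0.26 × 0.71 = 0.1846 mm².
Path length: 57200 mm³ / 0.1846 mm² → 309859.2 mm.
Time extruding: 309859.2 / 119 → 2603.9 s.
Number of layers: 54.8 / 0.26 → 211 (rounded up).
Layer-change overhead: 211 × 1.4 → 295.4 s.
Total = 2603.9 + 295.4 = 2899.3 s = 48.3 minutes.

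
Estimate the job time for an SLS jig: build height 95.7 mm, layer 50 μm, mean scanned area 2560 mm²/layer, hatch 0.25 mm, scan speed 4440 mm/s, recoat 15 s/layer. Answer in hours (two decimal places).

Layer count = ceil(95.7 / 0.05) = 1914.
Hatch length per layer = 2560 / 0.25, so 10240 mm.
Per-layer scan time: 10240 / 4440 → 2.3063 s.
Per-layer time = 2.3063 + 15 = 17.3063 s.
Total: 1914 × 17.3063 s = 33124.2582 s → 9.20 hours.

9.20 hours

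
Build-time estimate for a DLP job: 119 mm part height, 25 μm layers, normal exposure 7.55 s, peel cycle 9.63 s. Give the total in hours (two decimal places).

Layer count = ceil(119 / 0.025) = 4760.
Each layer takes = 7.55 + 9.63, so 17.18 s.
Total = 4760 × 17.18 = 81776.8 s = 22.72 hours.

22.72 hours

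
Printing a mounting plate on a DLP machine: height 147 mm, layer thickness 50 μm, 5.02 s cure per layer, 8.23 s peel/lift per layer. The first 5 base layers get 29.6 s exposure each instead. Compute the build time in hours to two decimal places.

Layers = ⌈147/0.05⌉ = 2940.
Burn-in layers = 5 × (29.6 + 8.23), so 189.15 s.
Regular layers = 2935 × (5.02 + 8.23), so 38888.75 s.
Sum: 189.15 + 38888.75 = 39077.9 s → 10.85 hours.

10.85 hours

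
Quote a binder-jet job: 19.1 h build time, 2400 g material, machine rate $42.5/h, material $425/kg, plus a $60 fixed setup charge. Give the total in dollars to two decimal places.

Machine-time cost = 42.5 × 19.1 = $811.75.
Material charge: 425 × 2400/1000 → $1020.00.
Adding setup: 811.75 + 1020.00 + 60 → $1891.75.

$1891.75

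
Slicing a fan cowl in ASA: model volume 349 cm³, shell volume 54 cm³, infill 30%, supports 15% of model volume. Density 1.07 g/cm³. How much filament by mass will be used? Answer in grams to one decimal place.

208.5 g

Infill region: 349 − 54 → 295 cm³.
Deposited infill = 0.30 × 295, so 88.5 cm³.
Support: 0.15 × 349 → 52.35 cm³.
Total extruded = 54 + 88.5 + 52.35 = 194.85 cm³.
Mass = 194.85 × 1.07, so 208.4895 g.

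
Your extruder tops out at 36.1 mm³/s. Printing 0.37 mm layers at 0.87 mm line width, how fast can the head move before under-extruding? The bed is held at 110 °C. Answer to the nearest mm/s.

Extrusion cross-section = 0.37 × 0.87 = 0.3219 mm².
Max speed = 36.1 / 0.3219 = 112.15 ≈ 112 mm/s.

112 mm/s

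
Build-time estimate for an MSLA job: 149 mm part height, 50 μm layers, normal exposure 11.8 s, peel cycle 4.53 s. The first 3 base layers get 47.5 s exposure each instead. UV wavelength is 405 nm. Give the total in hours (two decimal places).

Number of layers: 149 / 0.05 → 2980 (rounded up).
Burn-in layers: 3 × (47.5 + 4.53) → 156.09 s.
Regular layers = 2977 × (11.8 + 4.53) = 48614.41 s.
Total = 156.09 + 48614.41 = 48770.5 s = 13.55 hours.

13.55 hours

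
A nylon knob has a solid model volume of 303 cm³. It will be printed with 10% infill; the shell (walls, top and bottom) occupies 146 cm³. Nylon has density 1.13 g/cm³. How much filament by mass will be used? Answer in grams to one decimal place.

182.7 g

Volume inside the shell = 303 − 146, so 157 cm³.
Deposited infill = 0.10 × 157, so 15.7 cm³.
Total printed volume = 146 + 15.7 = 161.7 cm³.
Mass = 161.7 × 1.13, so 182.721 g.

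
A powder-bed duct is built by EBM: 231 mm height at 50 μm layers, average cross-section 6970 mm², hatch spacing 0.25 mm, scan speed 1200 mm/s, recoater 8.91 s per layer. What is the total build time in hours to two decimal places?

41.25 hours

Number of layers: 231 / 0.05 → 4620 (rounded up).
Per-layer scan distance = 6970 / 0.25 = 27880 mm.
Beam time per layer = 27880 / 1200 = 23.2333 s.
Layer cycle = 23.2333 + 8.91, so 32.1433 s.
4620 layers × 32.1433 s/layer = 148502.046 s, i.e. 41.25 hours.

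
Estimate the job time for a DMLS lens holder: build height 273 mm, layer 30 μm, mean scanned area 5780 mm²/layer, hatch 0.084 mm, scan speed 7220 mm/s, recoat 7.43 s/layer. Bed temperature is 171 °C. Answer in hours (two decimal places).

Number of layers: 273 / 0.03 → 9100 (rounded up).
Hatch length per layer = 5780 / 0.084, so 68809.5 mm.
Laser time per layer = 68809.5 / 7220 = 9.5304 s.
Layer cycle = 9.5304 + 7.43, so 16.9604 s.
Total: 9100 × 16.9604 s = 154339.64 s → 42.87 hours.

42.87 hours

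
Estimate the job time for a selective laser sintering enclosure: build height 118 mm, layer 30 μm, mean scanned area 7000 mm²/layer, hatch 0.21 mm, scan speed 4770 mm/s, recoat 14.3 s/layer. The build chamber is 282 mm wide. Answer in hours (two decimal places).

23.26 hours

Layer count = ceil(118 / 0.03) = 3934.
Per-layer scan distance: 7000 / 0.21 → 33333.3 mm.
Laser time per layer = 33333.3 / 4770 = 6.9881 s.
Per-layer time: 6.9881 + 14.3 → 21.2881 s.
Build time = 3934 × 21.2881 = 83747.3854 s = 23.26 hours.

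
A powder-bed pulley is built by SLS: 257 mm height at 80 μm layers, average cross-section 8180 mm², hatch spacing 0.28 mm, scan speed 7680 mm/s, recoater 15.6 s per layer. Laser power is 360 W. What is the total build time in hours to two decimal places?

17.32 hours

Number of layers: 257 / 0.08 → 3213 (rounded up).
Scan path per layer: 8180 / 0.28 → 29214.3 mm.
Scan time per layer = 29214.3 / 7680 = 3.8039 s.
Layer cycle = 3.8039 + 15.6 = 19.4039 s.
3213 layers × 19.4039 s/layer = 62344.7307 s, i.e. 17.32 hours.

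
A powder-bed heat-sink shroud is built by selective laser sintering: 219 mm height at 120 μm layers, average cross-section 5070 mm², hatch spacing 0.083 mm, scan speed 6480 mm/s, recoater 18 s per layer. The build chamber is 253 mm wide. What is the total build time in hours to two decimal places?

Layers = ⌈219/0.12⌉ = 1825.
Hatch length per layer = 5070 / 0.083, so 61084.3 mm.
Scan time per layer: 61084.3 / 6480 → 9.4266 s.
Time per layer = 9.4266 + 18 = 27.4266 s.
1825 layers × 27.4266 s/layer = 50053.545 s, i.e. 13.90 hours.

13.90 hours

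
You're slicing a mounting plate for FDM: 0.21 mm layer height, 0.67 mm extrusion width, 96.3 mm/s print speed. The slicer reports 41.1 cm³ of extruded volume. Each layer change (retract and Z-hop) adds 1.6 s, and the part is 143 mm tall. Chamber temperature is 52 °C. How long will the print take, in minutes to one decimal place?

68.7 minutes

Line area: 0.21 × 0.67 → 0.1407 mm².
Path length: 41100 mm³ / 0.1407 mm² → 292110.9 mm.
Time extruding = 292110.9 / 96.3 = 3033.3 s.
Layers = ⌈143/0.21⌉ = 681.
Layer-change overhead = 681 × 1.6, so 1089.6 s.
Altogether 3033.3 + 1089.6 = 4122.9 s, i.e. 68.7 minutes.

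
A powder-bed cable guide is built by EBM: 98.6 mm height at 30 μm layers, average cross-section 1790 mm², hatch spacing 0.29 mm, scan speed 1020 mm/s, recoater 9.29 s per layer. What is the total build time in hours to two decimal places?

Layers = ⌈98.6/0.03⌉ = 3287.
Hatch length per layer: 1790 / 0.29 → 6172.4 mm.
Per-layer scan time = 6172.4 / 1020 = 6.0514 s.
Layer cycle: 6.0514 + 9.29 → 15.3414 s.
Total: 3287 × 15.3414 s = 50427.1818 s → 14.01 hours.

14.01 hours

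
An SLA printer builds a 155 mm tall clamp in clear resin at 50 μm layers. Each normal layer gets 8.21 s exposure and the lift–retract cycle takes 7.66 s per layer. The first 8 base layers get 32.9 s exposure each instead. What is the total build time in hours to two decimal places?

13.72 hours

Layers = ⌈155/0.05⌉ = 3100.
Base layers = 8 × (32.9 + 7.66) = 324.48 s.
Normal layers = 3092 × (8.21 + 7.66) = 49070.04 s.
Sum: 324.48 + 49070.04 = 49394.52 s → 13.72 hours.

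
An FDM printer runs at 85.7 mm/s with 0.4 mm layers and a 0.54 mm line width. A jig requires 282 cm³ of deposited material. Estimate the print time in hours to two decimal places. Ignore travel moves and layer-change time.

4.23 hours

Bead cross-section = 0.4 × 0.54, so 0.216 mm².
Toolpath length = 282 cm³ / 0.216 mm² = 282000 / 0.216 = 1305555.6 mm.
Print-move time: 1305555.6 / 85.7 → 15234 s.
That's 15234 s → 4.23 hours.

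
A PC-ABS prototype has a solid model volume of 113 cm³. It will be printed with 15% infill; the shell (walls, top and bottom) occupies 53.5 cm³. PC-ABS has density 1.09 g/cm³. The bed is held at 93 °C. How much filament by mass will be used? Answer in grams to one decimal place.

Infill region = 113 − 53.5 = 59.5 cm³.
Infill deposited: 0.15 × 59.5 → 8.925 cm³.
Total extruded = 53.5 + 8.925 = 62.425 cm³.
Mass = 62.425 × 1.09 = 68.04325 g.

68.0 g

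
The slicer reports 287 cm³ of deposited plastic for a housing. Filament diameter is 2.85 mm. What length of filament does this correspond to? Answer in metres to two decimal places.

A = π r² = π × 1.425² = 6.3794 mm².
L = 287000 mm³ / 6.3794 mm² = 44988.56 mm, i.e. 44.99 m.

44.99 m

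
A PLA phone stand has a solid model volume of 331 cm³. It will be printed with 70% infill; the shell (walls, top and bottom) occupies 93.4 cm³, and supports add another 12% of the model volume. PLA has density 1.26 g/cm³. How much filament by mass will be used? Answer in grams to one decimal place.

377.3 g

Volume inside the shell = 331 − 93.4, so 237.6 cm³.
Infill deposited = 0.70 × 237.6 = 166.32 cm³.
Support = 0.12 × 331 = 39.72 cm³.
Total printed volume = 93.4 + 166.32 + 39.72 = 299.44 cm³.
Mass = 299.44 × 1.26, so 377.2944 g.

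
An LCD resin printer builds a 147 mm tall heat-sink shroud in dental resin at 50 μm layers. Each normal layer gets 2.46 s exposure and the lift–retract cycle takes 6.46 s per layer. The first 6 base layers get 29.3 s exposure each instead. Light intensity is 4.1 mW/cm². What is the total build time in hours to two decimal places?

Layers = ⌈147/0.05⌉ = 2940.
Bottom layers = 6 × (29.3 + 6.46) = 214.56 s.
Remaining layers: 2934 × (2.46 + 6.46) → 26171.28 s.
Total = 214.56 + 26171.28 = 26385.84 s = 7.33 hours.

7.33 hours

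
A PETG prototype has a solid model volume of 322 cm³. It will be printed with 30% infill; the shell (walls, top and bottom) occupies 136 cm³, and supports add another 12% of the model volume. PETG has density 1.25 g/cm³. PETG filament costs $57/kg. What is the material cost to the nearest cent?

Infill region: 322 − 136 → 186 cm³.
Infill deposited = 0.30 × 186 = 55.8 cm³.
Support = 0.12 × 322 = 38.64 cm³.
Total printed volume: 136 + 55.8 + 38.64 → 230.44 cm³.
Mass = 230.44 × 1.25, so 288.05 g.
Cost = 288.05 g / 1000 × $57/kg = $16.42.

$16.42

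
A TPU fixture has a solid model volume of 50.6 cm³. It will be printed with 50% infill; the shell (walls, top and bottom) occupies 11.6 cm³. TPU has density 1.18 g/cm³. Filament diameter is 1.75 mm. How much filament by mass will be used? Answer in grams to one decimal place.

36.7 g

Volume inside the shell = 50.6 − 11.6, so 39 cm³.
Deposited infill = 0.50 × 39, so 19.5 cm³.
Total printed volume: 11.6 + 19.5 → 31.1 cm³.
Mass: 31.1 × 1.18 → 36.698 g.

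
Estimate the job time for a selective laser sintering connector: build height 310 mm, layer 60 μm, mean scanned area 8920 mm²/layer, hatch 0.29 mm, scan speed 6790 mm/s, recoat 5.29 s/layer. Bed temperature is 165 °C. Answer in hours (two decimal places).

Number of layers: 310 / 0.06 → 5167 (rounded up).
Scan path per layer: 8920 / 0.29 → 30758.6 mm.
Per-layer scan time = 30758.6 / 6790 = 4.53 s.
Time per layer: 4.53 + 5.29 → 9.82 s.
5167 layers × 9.82 s/layer = 50739.94 s, i.e. 14.09 hours.

14.09 hours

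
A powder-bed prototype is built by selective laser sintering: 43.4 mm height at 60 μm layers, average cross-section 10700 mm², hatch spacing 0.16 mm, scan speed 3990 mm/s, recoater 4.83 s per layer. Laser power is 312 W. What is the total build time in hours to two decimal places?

4.34 hours

Number of layers: 43.4 / 0.06 → 724 (rounded up).
Per-layer scan distance = 10700 / 0.16, so 66875 mm.
Scan time per layer = 66875 / 3990 = 16.7607 s.
Layer cycle: 16.7607 + 4.83 → 21.5907 s.
Total: 724 × 21.5907 s = 15631.6668 s → 4.34 hours.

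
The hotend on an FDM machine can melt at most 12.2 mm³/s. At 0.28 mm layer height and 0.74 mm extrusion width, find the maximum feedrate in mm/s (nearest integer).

59 mm/s

Bead cross-section: 0.28 × 0.74 → 0.2072 mm².
Max speed = 12.2 / 0.2072 = 58.88 ≈ 59 mm/s.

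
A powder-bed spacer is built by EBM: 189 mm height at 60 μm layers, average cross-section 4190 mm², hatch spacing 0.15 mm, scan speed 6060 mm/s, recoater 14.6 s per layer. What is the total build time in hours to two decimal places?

Layers = ⌈189/0.06⌉ = 3150.
Scan path per layer = 4190 / 0.15 = 27933.3 mm.
Per-layer scan time = 27933.3 / 6060 = 4.6095 s.
Layer cycle = 4.6095 + 14.6, so 19.2095 s.
3150 layers × 19.2095 s/layer = 60509.925 s, i.e. 16.81 hours.

16.81 hours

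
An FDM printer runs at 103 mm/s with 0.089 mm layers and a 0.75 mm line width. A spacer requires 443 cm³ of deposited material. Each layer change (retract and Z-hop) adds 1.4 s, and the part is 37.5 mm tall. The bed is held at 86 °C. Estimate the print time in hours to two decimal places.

18.06 hours

Line area: 0.089 × 0.75 → 0.06675 mm².
Toolpath length = 443 cm³ / 0.06675 mm² = 443000 / 0.06675 = 6636704.1 mm.
Time extruding = 6636704.1 / 103 = 64434 s.
Layer count = ceil(37.5 / 0.089) = 422.
Z-hop total = 422 × 1.4, so 590.8 s.
Altogether 64434 + 590.8 = 65024.8 s, i.e. 18.06 hours.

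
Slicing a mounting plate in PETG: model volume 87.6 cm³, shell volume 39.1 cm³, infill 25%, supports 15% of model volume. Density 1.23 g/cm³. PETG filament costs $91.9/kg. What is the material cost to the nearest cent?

Volume inside the shell = 87.6 − 39.1 = 48.5 cm³.
Infill volume = 0.25 × 48.5, so 12.125 cm³.
Support = 0.15 × 87.6, so 13.14 cm³.
Total printed volume = 39.1 + 12.125 + 13.14 = 64.365 cm³.
Mass = 64.365 × 1.23 = 79.16895 g.
Cost = 79.16895 g / 1000 × $91.9/kg = $7.28.

$7.28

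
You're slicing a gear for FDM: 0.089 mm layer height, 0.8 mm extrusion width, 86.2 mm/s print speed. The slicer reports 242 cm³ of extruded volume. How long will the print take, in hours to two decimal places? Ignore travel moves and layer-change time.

10.95 hours

Bead cross-section = 0.089 × 0.8 = 0.0712 mm².
Total extruded path = 242000/0.0712 = 3398876.4 mm.
Time extruding: 3398876.4 / 86.2 → 39430.1 s.
That's 39430.1 s → 10.95 hours.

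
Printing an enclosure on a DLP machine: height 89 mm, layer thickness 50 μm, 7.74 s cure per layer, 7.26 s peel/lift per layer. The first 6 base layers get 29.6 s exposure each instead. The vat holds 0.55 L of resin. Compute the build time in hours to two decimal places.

7.45 hours

Layer count = ceil(89 / 0.05) = 1780.
Burn-in layers = 6 × (29.6 + 7.26) = 221.16 s.
Normal layers = 1774 × (7.74 + 7.26), so 26610 s.
Total = 221.16 + 26610 = 26831.16 s = 7.45 hours.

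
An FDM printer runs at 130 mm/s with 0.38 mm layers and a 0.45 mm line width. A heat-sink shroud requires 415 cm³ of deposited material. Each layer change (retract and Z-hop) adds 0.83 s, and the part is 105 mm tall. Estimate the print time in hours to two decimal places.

5.25 hours

Bead cross-section = 0.38 × 0.45, so 0.171 mm².
Total extruded path = 415000/0.171 = 2426900.6 mm.
Time extruding: 2426900.6 / 130 → 18668.5 s.
Number of layers: 105 / 0.38 → 277 (rounded up).
Layer-change overhead = 277 × 0.83 = 229.91 s.
Altogether 18668.5 + 229.91 = 18898.41 s, i.e. 5.25 hours.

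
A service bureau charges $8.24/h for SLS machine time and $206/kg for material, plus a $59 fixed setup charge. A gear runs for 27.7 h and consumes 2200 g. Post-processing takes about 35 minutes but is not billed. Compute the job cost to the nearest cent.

$740.45

Time charge: 8.24 × 27.7 → $228.248.
Material cost = 206 × 2200/1000 = $453.20.
Adding setup: 228.248 + 453.20 + 59 → 740.448 ≈ $740.45.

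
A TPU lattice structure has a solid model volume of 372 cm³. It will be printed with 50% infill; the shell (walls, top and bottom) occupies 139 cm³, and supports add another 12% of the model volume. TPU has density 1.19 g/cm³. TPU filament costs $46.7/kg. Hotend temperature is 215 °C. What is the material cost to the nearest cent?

$16.68

Volume inside the shell = 372 − 139 = 233 cm³.
Infill volume = 0.50 × 233 = 116.5 cm³.
Support = 0.12 × 372, so 44.64 cm³.
Deposited volume = 139 + 116.5 + 44.64, so 300.14 cm³.
Mass: 300.14 × 1.19 → 357.1666 g.
Cost = 357.1666 g / 1000 × $46.7/kg = $16.68.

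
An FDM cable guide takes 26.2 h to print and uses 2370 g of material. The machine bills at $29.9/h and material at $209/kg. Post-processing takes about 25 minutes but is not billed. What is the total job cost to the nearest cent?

Time charge: 29.9 × 26.2 → $783.38.
Material charge = 209 × 2370/1000 = $495.33.
Job cost: 783.38 + 495.33 = $1278.71.

$1278.71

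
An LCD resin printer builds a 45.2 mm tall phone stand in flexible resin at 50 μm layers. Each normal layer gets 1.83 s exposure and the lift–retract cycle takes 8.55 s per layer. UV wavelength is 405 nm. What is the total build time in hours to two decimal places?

2.61 hours

Number of layers: 45.2 / 0.05 → 904 (rounded up).
Per-layer time: 1.83 + 8.55 → 10.38 s.
Total = 904 × 10.38 = 9383.52 s = 2.61 hours.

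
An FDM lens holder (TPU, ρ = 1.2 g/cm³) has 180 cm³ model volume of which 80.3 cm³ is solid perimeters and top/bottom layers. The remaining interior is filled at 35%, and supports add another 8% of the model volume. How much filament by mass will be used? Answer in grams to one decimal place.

Infill region = 180 − 80.3, so 99.7 cm³.
Infill volume: 0.35 × 99.7 → 34.895 cm³.
Support = 0.08 × 180, so 14.4 cm³.
Deposited volume: 80.3 + 34.895 + 14.4 → 129.595 cm³.
Mass = 129.595 × 1.2 = 155.514 g.

155.5 g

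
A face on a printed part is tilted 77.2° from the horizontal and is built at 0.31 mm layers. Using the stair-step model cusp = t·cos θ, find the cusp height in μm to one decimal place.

68.7 μm

Cusp = layer height × cos(77.2°) = 0.31 × 0.2215 = 0.068665 mm = 68.7 μm.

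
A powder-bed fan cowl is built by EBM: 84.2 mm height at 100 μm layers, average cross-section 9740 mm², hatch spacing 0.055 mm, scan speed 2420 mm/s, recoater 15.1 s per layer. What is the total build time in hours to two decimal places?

20.65 hours

Layer count = ceil(84.2 / 0.1) = 842.
Per-layer scan distance = 9740 / 0.055, so 177090.9 mm.
Per-layer scan time: 177090.9 / 2420 → 73.1781 s.
Per-layer time = 73.1781 + 15.1 = 88.2781 s.
Build time = 842 × 88.2781 = 74330.1602 s = 20.65 hours.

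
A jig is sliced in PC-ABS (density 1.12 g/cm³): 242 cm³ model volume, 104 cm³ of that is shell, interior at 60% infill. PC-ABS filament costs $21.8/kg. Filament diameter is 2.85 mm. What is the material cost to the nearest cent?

$4.56

Infill region = 242 − 104 = 138 cm³.
Deposited infill = 0.60 × 138, so 82.8 cm³.
Total extruded = 104 + 82.8, so 186.8 cm³.
Mass: 186.8 × 1.12 → 209.216 g.
Cost = 209.216 g / 1000 × $21.8/kg = $4.56.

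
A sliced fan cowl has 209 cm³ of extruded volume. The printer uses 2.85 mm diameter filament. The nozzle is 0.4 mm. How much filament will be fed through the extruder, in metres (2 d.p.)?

Filament cross-section = π × (2.85/2)² = 6.3794 mm².
L = 209000 mm³ / 6.3794 mm² = 32761.7 mm, i.e. 32.76 m.

32.76 m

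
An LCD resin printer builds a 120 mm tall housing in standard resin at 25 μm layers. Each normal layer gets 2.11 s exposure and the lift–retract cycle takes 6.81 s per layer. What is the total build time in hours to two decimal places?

Layers = ⌈120/0.025⌉ = 4800.
Cycle time = 2.11 + 6.81, so 8.92 s.
Total = 4800 × 8.92 = 42816 s = 11.89 hours.

11.89 hours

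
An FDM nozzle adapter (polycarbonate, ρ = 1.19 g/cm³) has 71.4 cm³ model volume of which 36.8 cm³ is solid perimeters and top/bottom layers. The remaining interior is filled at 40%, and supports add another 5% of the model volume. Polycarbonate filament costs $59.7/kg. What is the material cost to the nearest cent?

Infill region: 71.4 − 36.8 → 34.6 cm³.
Deposited infill = 0.40 × 34.6, so 13.84 cm³.
Support = 0.05 × 71.4 = 3.57 cm³.
Total extruded = 36.8 + 13.84 + 3.57, so 54.21 cm³.
Mass: 54.21 × 1.19 → 64.5099 g.
Cost = 64.5099 g / 1000 × $59.7/kg = $3.85.

$3.85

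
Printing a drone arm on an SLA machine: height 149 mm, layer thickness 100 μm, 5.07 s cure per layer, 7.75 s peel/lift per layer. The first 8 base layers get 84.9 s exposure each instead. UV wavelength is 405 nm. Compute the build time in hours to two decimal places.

Layers = ⌈149/0.1⌉ = 1490.
Base layers = 8 × (84.9 + 7.75), so 741.2 s.
Regular layers: 1482 × (5.07 + 7.75) → 18999.24 s.
Total = 741.2 + 18999.24 = 19740.44 s = 5.48 hours.

5.48 hours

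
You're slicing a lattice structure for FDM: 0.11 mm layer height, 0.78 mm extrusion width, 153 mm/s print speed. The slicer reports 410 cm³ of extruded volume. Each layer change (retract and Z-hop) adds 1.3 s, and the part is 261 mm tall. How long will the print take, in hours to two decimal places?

9.53 hours

Bead cross-section: 0.11 × 0.78 → 0.0858 mm².
Toolpath length = 410 cm³ / 0.0858 mm² = 410000 / 0.0858 = 4778554.8 mm.
Extrusion time = 4778554.8 / 153, so 31232.4 s.
Layers = ⌈261/0.11⌉ = 2373.
Z-hop total = 2373 × 1.3 = 3084.9 s.
Total = 31232.4 + 3084.9 = 34317.3 s = 9.53 hours.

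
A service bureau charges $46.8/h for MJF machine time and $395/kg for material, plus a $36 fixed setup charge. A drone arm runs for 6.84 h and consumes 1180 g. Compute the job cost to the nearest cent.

Machine cost = 46.8 × 6.84, so $320.112.
Material charge = 395 × 1180/1000, so $466.10.
Total = 320.112 + 466.10 + 36 = 822.212 ≈ $822.21.

$822.21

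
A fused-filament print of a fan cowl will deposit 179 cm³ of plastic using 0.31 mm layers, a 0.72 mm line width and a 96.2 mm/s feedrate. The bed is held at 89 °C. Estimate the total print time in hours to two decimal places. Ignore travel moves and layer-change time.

Bead cross-section = 0.31 × 0.72, so 0.2232 mm².
Total extruded path = 179000/0.2232 = 801971.3 mm.
Print-move time = 801971.3 / 96.2 = 8336.5 s.
8336.5 s = 2.32 hours.

2.32 hours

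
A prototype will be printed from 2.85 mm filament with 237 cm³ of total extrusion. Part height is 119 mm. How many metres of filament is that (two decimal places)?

37.15 m

A = π r² = π × 1.425² = 6.3794 mm².
L = 237000 mm³ / 6.3794 mm² = 37150.83 mm, i.e. 37.15 m.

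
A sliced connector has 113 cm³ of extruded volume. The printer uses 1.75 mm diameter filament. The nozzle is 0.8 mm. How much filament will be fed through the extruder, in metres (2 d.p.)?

A = π r² = π × 0.875² = 2.4053 mm².
L = 113000 mm³ / 2.4053 mm² = 46979.59 mm, i.e. 46.98 m.

46.98 m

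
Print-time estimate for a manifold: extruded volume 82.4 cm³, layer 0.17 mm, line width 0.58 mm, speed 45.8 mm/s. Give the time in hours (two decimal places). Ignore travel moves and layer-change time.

5.07 hours

Extrusion cross-section = 0.17 × 0.58 = 0.0986 mm².
Total extruded path = 82400/0.0986 = 835699.8 mm.
Time extruding = 835699.8 / 45.8 = 18246.7 s.
That's 18246.7 s → 5.07 hours.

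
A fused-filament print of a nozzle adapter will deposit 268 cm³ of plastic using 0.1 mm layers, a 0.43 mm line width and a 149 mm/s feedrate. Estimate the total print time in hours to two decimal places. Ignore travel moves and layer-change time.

Bead cross-section: 0.1 × 0.43 → 0.043 mm².
Toolpath length = 268 cm³ / 0.043 mm² = 268000 / 0.043 = 6232558.1 mm.
Print-move time = 6232558.1 / 149 = 41829.2 s.
Converting: 41829.2 s = 11.62 hours.

11.62 hours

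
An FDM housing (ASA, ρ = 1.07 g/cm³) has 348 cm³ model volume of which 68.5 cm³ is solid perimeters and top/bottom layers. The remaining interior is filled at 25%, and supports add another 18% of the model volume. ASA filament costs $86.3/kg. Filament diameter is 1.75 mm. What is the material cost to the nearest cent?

Infill region = 348 − 68.5, so 279.5 cm³.
Deposited infill = 0.25 × 279.5 = 69.875 cm³.
Support: 0.18 × 348 → 62.64 cm³.
Total printed volume = 68.5 + 69.875 + 62.64 = 201.015 cm³.
Mass = 201.015 × 1.07 = 215.08605 g.
Cost = 215.08605 g / 1000 × $86.3/kg = $18.56.

$18.56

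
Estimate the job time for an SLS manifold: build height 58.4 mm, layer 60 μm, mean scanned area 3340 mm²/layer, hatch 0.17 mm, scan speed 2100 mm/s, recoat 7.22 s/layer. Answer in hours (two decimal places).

Layer count = ceil(58.4 / 0.06) = 974.
Per-layer scan distance = 3340 / 0.17 = 19647.1 mm.
Per-layer scan time: 19647.1 / 2100 → 9.3558 s.
Time per layer = 9.3558 + 7.22 = 16.5758 s.
Total: 974 × 16.5758 s = 16144.8292 s → 4.48 hours.

4.48 hours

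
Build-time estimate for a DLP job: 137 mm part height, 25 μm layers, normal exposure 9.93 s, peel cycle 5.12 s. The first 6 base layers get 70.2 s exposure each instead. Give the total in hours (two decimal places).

23.01 hours

Number of layers: 137 / 0.025 → 5480 (rounded up).
Base layers: 6 × (70.2 + 5.12) → 451.92 s.
Normal layers: 5474 × (9.93 + 5.12) → 82383.7 s.
Sum: 451.92 + 82383.7 = 82835.62 s → 23.01 hours.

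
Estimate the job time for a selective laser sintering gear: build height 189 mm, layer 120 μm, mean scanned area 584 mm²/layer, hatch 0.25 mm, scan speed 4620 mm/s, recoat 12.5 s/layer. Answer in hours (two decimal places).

5.69 hours

Layers = ⌈189/0.12⌉ = 1575.
Hatch length per layer = 584 / 0.25, so 2336 mm.
Per-layer scan time: 2336 / 4620 → 0.5056 s.
Layer cycle = 0.5056 + 12.5, so 13.0056 s.
Total: 1575 × 13.0056 s = 20483.82 s → 5.69 hours.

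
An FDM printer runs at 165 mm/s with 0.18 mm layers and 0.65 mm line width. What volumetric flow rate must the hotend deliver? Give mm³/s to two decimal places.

19.31

Extrusion cross-section = 0.18 × 0.65 = 0.117 mm².
Q = v·A = 165 × 0.117 = 19.31 mm³/s.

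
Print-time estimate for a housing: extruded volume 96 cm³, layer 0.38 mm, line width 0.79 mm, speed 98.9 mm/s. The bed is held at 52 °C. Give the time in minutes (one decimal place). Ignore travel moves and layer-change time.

Line area = 0.38 × 0.79 = 0.3002 mm².
Total extruded path = 96000/0.3002 = 319786.8 mm.
Extrusion time = 319786.8 / 98.9, so 3233.4 s.
In the requested units: 3233.4 s = 53.9 minutes.

53.9 minutes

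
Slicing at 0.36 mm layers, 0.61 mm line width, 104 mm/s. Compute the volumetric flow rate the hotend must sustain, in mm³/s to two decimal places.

Extrusion cross-section: 0.36 × 0.61 → 0.2196 mm².
Volumetric flow = 104 × 0.2196 = 22.84 mm³/s.

22.84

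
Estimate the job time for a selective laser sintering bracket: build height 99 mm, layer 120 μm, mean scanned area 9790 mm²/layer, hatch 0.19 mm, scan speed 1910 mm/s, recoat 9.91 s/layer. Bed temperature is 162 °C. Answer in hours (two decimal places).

Number of layers: 99 / 0.12 → 825 (rounded up).
Per-layer scan distance = 9790 / 0.19 = 51526.3 mm.
Per-layer scan time = 51526.3 / 1910, so 26.9771 s.
Per-layer time: 26.9771 + 9.91 → 36.8871 s.
Total: 825 × 36.8871 s = 30431.8575 s → 8.45 hours.

8.45 hours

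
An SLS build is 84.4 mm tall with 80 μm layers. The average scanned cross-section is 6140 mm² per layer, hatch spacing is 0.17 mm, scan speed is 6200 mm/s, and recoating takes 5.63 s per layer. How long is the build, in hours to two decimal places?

Layer count = ceil(84.4 / 0.08) = 1055.
Per-layer scan distance: 6140 / 0.17 → 36117.6 mm.
Scan time per layer = 36117.6 / 6200, so 5.8254 s.
Time per layer: 5.8254 + 5.63 → 11.4554 s.
Build time = 1055 × 11.4554 = 12085.447 s = 3.36 hours.

3.36 hours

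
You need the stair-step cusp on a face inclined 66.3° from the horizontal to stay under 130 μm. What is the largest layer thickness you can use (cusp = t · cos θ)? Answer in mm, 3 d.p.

0.323 mm

Layer height = cusp / cos(66.3°) = 0.13 / 0.4019 = 0.323 mm.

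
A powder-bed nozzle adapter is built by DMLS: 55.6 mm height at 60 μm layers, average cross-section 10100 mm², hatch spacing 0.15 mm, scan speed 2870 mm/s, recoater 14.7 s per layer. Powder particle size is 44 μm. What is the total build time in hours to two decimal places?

9.83 hours

Number of layers: 55.6 / 0.06 → 927 (rounded up).
Hatch length per layer = 10100 / 0.15, so 67333.3 mm.
Scan time per layer = 67333.3 / 2870, so 23.4611 s.
Time per layer = 23.4611 + 14.7, so 38.1611 s.
927 layers × 38.1611 s/layer = 35375.3397 s, i.e. 9.83 hours.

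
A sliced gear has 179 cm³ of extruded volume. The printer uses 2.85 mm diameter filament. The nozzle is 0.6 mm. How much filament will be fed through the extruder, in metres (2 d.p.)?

Filament cross-section = π × (2.85/2)² = 6.3794 mm².
Length = 179 cm³ / 6.3794 mm² = 179000 / 6.3794 = 28059.07 mm = 28.06 m.

28.06 m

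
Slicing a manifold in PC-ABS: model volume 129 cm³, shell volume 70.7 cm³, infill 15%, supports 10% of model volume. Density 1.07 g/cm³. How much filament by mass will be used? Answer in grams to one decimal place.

Interior volume = 129 − 70.7 = 58.3 cm³.
Deposited infill = 0.15 × 58.3, so 8.745 cm³.
Support: 0.10 × 129 → 12.9 cm³.
Deposited volume = 70.7 + 8.745 + 12.9 = 92.345 cm³.
Mass: 92.345 × 1.07 → 98.80915 g.

98.8 g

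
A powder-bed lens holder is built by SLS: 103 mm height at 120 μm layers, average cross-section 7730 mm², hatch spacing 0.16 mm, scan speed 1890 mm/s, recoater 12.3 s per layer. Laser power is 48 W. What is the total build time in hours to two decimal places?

9.03 hours

Layers = ⌈103/0.12⌉ = 859.
Per-layer scan distance = 7730 / 0.16, so 48312.5 mm.
Laser time per layer = 48312.5 / 1890, so 25.5622 s.
Layer cycle: 25.5622 + 12.3 → 37.8622 s.
Total: 859 × 37.8622 s = 32523.6298 s → 9.03 hours.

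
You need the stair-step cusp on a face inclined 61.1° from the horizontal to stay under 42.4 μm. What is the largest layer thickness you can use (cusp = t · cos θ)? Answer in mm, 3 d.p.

0.088 mm

t = h_c / cos θ = 0.0424 / 0.4833 = 0.088 mm.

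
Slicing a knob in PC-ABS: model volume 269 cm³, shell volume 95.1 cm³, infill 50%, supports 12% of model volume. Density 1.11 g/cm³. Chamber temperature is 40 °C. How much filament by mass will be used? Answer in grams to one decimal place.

Interior volume = 269 − 95.1 = 173.9 cm³.
Infill deposited: 0.50 × 173.9 → 86.95 cm³.
Support: 0.12 × 269 → 32.28 cm³.
Total extruded: 95.1 + 86.95 + 32.28 → 214.33 cm³.
Mass = 214.33 × 1.11 = 237.9063 g.

237.9 g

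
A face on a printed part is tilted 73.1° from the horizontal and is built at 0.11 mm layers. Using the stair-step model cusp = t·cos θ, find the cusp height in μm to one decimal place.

Cusp = layer height × cos(73.1°) = 0.11 × 0.2907 = 0.031977 mm = 32.0 μm.

32.0 μm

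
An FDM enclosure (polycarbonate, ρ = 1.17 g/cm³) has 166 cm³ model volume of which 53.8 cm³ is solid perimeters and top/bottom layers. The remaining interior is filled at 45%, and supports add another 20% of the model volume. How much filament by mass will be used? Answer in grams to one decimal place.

160.9 g

Volume inside the shell = 166 − 53.8 = 112.2 cm³.
Deposited infill = 0.45 × 112.2, so 50.49 cm³.
Support = 0.20 × 166 = 33.2 cm³.
Total printed volume = 53.8 + 50.49 + 33.2 = 137.49 cm³.
Mass = 137.49 × 1.17, so 160.8633 g.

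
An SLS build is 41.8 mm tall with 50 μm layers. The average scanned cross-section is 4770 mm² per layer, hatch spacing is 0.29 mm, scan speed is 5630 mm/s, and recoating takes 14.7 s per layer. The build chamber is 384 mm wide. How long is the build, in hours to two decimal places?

4.09 hours

Number of layers: 41.8 / 0.05 → 836 (rounded up).
Scan path per layer = 4770 / 0.29, so 16448.3 mm.
Laser time per layer = 16448.3 / 5630 = 2.9215 s.
Layer cycle = 2.9215 + 14.7, so 17.6215 s.
836 layers × 17.6215 s/layer = 14731.574 s, i.e. 4.09 hours.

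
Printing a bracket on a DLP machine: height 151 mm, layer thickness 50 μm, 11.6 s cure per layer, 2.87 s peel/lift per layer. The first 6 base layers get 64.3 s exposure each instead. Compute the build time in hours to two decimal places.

Number of layers: 151 / 0.05 → 3020 (rounded up).
Bottom layers = 6 × (64.3 + 2.87), so 403.02 s.
Remaining layers = 3014 × (11.6 + 2.87) = 43612.58 s.
Total = 403.02 + 43612.58 = 44015.6 s = 12.23 hours.

12.23 hours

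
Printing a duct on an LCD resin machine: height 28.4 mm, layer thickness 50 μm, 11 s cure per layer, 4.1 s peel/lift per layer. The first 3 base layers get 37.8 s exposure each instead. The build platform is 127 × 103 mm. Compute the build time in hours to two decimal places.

2.40 hours

Layers = ⌈28.4/0.05⌉ = 568.
Burn-in layers = 3 × (37.8 + 4.1), so 125.7 s.
Normal layers = 565 × (11 + 4.1) = 8531.5 s.
Total = 125.7 + 8531.5 = 8657.2 s = 2.40 hours.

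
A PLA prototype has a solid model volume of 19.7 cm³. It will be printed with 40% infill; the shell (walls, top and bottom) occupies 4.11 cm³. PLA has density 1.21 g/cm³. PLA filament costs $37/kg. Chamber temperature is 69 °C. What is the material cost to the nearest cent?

$0.46

Interior volume = 19.7 − 4.11 = 15.59 cm³.
Infill deposited = 0.40 × 15.59 = 6.236 cm³.
Deposited volume: 4.11 + 6.236 → 10.346 cm³.
Mass = 10.346 × 1.21, so 12.51866 g.
At $37/kg: 12.51866/1000 × 37 = $0.46.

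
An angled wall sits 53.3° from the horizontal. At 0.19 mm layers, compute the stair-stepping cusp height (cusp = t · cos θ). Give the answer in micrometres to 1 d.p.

cos(53.3°) = 0.5976, so cusp = 0.19 × 0.5976 = 0.113544 mm → 113.5 μm.

113.5 μm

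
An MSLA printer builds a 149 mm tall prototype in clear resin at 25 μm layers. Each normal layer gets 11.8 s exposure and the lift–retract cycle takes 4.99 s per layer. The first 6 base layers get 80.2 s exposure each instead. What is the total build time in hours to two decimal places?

27.91 hours

Layers = ⌈149/0.025⌉ = 5960.
Base layers: 6 × (80.2 + 4.99) → 511.14 s.
Regular layers = 5954 × (11.8 + 4.99) = 99967.66 s.
Total = 511.14 + 99967.66 = 100478.8 s = 27.91 hours.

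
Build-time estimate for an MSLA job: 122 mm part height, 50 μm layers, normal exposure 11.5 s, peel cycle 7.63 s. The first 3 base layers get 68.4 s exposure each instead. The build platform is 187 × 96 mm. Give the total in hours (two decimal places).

Number of layers: 122 / 0.05 → 2440 (rounded up).
Bottom layers = 3 × (68.4 + 7.63), so 228.09 s.
Remaining layers = 2437 × (11.5 + 7.63) = 46619.81 s.
Total = 228.09 + 46619.81 = 46847.9 s = 13.01 hours.

13.01 hours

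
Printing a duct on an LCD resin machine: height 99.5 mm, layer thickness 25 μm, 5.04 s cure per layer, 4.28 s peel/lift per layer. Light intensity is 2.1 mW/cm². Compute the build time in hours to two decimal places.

Layers = ⌈99.5/0.025⌉ = 3980.
Each layer takes = 5.04 + 4.28 = 9.32 s.
Build time: 3980 × 9.32 s = 37093.6 s, i.e. 10.30 hours.

10.30 hours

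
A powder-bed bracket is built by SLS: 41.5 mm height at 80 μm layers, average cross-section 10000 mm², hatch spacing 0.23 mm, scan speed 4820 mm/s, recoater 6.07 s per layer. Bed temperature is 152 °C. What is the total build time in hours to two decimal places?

2.18 hours

Number of layers: 41.5 / 0.08 → 519 (rounded up).
Scan path per layer: 10000 / 0.23 → 43478.3 mm.
Scan time per layer = 43478.3 / 4820, so 9.0204 s.
Per-layer time: 9.0204 + 6.07 → 15.0904 s.
Build time = 519 × 15.0904 = 7831.9176 s = 2.18 hours.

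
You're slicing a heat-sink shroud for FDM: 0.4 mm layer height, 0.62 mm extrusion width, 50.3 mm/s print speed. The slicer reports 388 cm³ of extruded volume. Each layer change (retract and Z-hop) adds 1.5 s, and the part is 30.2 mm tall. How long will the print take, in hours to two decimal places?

Line area: 0.4 × 0.62 → 0.248 mm².
Toolpath length = 388 cm³ / 0.248 mm² = 388000 / 0.248 = 1564516.1 mm.
Time extruding = 1564516.1 / 50.3 = 31103.7 s.
Layers = ⌈30.2/0.4⌉ = 76.
Layer-change overhead = 76 × 1.5, so 114 s.
Altogether 31103.7 + 114 = 31217.7 s, i.e. 8.67 hours.

8.67 hours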